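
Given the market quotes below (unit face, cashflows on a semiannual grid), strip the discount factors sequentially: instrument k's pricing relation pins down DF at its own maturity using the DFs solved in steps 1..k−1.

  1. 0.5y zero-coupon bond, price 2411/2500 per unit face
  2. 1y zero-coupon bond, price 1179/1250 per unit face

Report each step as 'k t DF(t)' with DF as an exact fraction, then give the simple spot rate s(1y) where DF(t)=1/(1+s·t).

step 1 [0.5y] zero: DF = P = 2411/2500 ≈ 0.964400
step 2 [1y] zero: DF = P = 1179/1250 ≈ 0.943200

1 1/2 2411/2500
2 1 1179/1250
s(1y) = (1/(1179/1250) − 1)/(1) = 71/1179 ≈ 6.0221%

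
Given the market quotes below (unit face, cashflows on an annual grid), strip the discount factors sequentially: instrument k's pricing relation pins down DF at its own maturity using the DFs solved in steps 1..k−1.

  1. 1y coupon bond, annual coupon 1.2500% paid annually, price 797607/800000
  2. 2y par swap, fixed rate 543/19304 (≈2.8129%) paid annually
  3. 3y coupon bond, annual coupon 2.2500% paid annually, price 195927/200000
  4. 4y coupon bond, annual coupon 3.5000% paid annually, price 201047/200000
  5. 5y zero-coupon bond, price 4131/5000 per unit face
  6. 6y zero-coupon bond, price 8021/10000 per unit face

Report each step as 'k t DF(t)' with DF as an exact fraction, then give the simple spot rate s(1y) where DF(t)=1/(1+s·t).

step 1 [1y] bond c/1=1/80: DF=(797607/800000 − 1/80·(0))/(1+1/80) = 9847/10000 ≈ 0.984700
step 2 [2y] swap r/1=543/19304: DF=(1 − 543/19304·(0.984700))/(1+543/19304) = 9457/10000 ≈ 0.945700
step 3 [3y] bond c/1=9/400: DF=(195927/200000 − 9/400·(0.984700+0.945700))/(1+9/400) = 2289/2500 ≈ 0.915600
step 4 [4y] bond c/1=7/200: DF=(201047/200000 − 7/200·(0.984700+0.945700+0.915600))/(1+7/200) = 7/8 ≈ 0.875000
step 5 [5y] zero: DF = P = 4131/5000 ≈ 0.826200
step 6 [6y] zero: DF = P = 8021/10000 ≈ 0.802100

1 1 9847/10000
2 2 9457/10000
3 3 2289/2500
4 4 7/8
5 5 4131/5000
6 6 8021/10000
s(1y) = (1/(9847/10000) − 1)/(1) = 153/9847 ≈ 1.5538%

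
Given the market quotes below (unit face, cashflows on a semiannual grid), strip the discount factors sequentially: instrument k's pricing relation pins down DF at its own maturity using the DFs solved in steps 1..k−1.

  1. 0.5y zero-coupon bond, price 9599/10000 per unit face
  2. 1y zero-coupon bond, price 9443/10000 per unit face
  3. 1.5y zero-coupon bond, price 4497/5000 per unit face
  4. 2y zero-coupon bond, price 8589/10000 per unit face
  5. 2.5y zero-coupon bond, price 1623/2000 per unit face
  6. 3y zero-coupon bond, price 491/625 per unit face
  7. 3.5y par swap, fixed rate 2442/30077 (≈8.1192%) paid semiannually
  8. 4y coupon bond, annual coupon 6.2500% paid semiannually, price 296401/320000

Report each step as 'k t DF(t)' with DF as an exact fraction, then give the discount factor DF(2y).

1 1/2 9599/10000
2 1 9443/10000
3 3/2 4497/5000
4 2 8589/10000
5 5/2 1623/2000
6 3 491/625
7 7/2 3779/5000
8 4 7159/10000
DF(2y) = 8589/10000 ≈ 0.858900

step 1 [0.5y] zero: DF = P = 9599/10000 ≈ 0.959900
step 2 [1y] zero: DF = P = 9443/10000 ≈ 0.944300
step 3 [1.5y] zero: DF = P = 4497/5000 ≈ 0.899400
step 4 [2y] zero: DF = P = 8589/10000 ≈ 0.858900
step 5 [2.5y] zero: DF = P = 1623/2000 ≈ 0.811500
step 6 [3y] zero: DF = P = 491/625 ≈ 0.785600
step 7 [3.5y] swap r/2=1221/30077: DF=(1 − 1221/30077·(0.959900+0.944300+0.899400+0.858900+0.811500+0.785600))/(1+1221/30077) = 3779/5000 ≈ 0.755800
step 8 [4y] bond c/2=1/32: DF=(296401/320000 − 1/32·(0.959900+0.944300+0.899400+0.858900+0.811500+0.785600+0.755800))/(1+1/32) = 7159/10000 ≈ 0.715900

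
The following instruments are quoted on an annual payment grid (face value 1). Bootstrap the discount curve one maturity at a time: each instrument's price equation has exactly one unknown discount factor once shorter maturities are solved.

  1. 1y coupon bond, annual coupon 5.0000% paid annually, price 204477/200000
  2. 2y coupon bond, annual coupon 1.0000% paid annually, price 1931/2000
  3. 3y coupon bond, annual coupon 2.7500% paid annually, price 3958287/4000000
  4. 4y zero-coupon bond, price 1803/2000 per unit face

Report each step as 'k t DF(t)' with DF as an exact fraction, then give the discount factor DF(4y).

1 1 9737/10000
2 2 9463/10000
3 3 9117/10000
4 4 1803/2000
DF(4y) = 1803/2000 ≈ 0.901500

step 1 [1y] bond c/1=1/20: DF=(204477/200000 − 1/20·(0))/(1+1/20) = 9737/10000 ≈ 0.973700
step 2 [2y] bond c/1=1/100: DF=(1931/2000 − 1/100·(0.973700))/(1+1/100) = 9463/10000 ≈ 0.946300
step 3 [3y] bond c/1=11/400: DF=(3958287/4000000 − 11/400·(0.973700+0.946300))/(1+11/400) = 9117/10000 ≈ 0.911700
step 4 [4y] zero: DF = P = 1803/2000 ≈ 0.901500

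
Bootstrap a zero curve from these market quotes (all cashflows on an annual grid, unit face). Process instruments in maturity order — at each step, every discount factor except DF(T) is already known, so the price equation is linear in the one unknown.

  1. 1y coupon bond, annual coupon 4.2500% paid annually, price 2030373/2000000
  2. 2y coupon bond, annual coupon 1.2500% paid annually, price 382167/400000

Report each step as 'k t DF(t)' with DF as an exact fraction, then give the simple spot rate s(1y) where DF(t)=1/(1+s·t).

1 1 4869/5000
2 2 2329/2500
s(1y) = (1/(4869/5000) − 1)/(1) = 131/4869 ≈ 2.6905%

step 1 [1y] bond c/1=17/400: DF=(2030373/2000000 − 17/400·(0))/(1+17/400) = 4869/5000 ≈ 0.973800
step 2 [2y] bond c/1=1/80: DF=(382167/400000 − 1/80·(0.973800))/(1+1/80) = 2329/2500 ≈ 0.931600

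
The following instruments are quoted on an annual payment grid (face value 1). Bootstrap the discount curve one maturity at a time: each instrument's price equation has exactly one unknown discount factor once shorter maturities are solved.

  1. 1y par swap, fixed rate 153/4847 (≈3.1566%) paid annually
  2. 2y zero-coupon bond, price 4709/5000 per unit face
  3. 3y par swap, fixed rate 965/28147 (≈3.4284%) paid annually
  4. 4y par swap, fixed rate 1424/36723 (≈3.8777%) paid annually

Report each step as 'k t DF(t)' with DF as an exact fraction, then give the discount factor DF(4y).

step 1 [1y] swap r/1=153/4847: DF=(1 − 153/4847·(0))/(1+153/4847) = 4847/5000 ≈ 0.969400
step 2 [2y] zero: DF = P = 4709/5000 ≈ 0.941800
step 3 [3y] swap r/1=965/28147: DF=(1 − 965/28147·(0.969400+0.941800))/(1+965/28147) = 1807/2000 ≈ 0.903500
step 4 [4y] swap r/1=1424/36723: DF=(1 − 1424/36723·(0.969400+0.941800+0.903500))/(1+1424/36723) = 536/625 ≈ 0.857600

1 1 4847/5000
2 2 4709/5000
3 3 1807/2000
4 4 536/625
DF(4y) = 536/625 ≈ 0.857600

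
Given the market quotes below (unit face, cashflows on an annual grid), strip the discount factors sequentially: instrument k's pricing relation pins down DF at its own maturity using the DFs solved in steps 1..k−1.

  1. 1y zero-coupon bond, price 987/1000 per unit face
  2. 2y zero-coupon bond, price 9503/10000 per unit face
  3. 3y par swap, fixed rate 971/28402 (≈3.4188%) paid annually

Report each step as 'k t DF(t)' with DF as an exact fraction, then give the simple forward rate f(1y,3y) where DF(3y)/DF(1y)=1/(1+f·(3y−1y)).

step 1 [1y] zero: DF = P = 987/1000 ≈ 0.987000
step 2 [2y] zero: DF = P = 9503/10000 ≈ 0.950300
step 3 [3y] swap r/1=971/28402: DF=(1 − 971/28402·(0.987000+0.950300))/(1+971/28402) = 9029/10000 ≈ 0.902900

1 1 987/1000
2 2 9503/10000
3 3 9029/10000
f(1y,3y) = ((987/1000)/(9029/10000) − 1)/(2) = 841/18058 ≈ 4.6572%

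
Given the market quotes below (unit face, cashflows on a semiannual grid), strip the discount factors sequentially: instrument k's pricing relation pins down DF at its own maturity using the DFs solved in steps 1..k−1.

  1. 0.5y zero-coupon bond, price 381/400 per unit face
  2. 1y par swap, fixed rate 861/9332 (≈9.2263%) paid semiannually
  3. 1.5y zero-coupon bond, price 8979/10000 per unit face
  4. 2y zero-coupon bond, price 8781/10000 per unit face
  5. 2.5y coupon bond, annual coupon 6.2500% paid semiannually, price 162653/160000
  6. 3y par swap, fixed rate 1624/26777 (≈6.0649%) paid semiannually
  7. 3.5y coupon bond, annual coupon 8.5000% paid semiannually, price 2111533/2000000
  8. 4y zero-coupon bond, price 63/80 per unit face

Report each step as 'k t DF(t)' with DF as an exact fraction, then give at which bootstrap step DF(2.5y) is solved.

1 1/2 381/400
2 1 9139/10000
3 3/2 8979/10000
4 2 8781/10000
5 5/2 4377/5000
6 3 1047/1250
7 7/2 993/1250
8 4 63/80
DF(2.5y) is solved at step 5

step 1 [0.5y] zero: DF = P = 381/400 ≈ 0.952500
step 2 [1y] swap r/2=861/18664: DF=(1 − 861/18664·(0.952500))/(1+861/18664) = 9139/10000 ≈ 0.913900
step 3 [1.5y] zero: DF = P = 8979/10000 ≈ 0.897900
step 4 [2y] zero: DF = P = 8781/10000 ≈ 0.878100
step 5 [2.5y] bond c/2=1/32: DF=(162653/160000 − 1/32·(0.952500+0.913900+0.897900+0.878100))/(1+1/32) = 4377/5000 ≈ 0.875400
step 6 [3y] swap r/2=812/26777: DF=(1 − 812/26777·(0.952500+0.913900+0.897900+0.878100+0.875400))/(1+812/26777) = 1047/1250 ≈ 0.837600
step 7 [3.5y] bond c/2=17/400: DF=(2111533/2000000 − 17/400·(0.952500+0.913900+0.897900+0.878100+0.875400+0.837600))/(1+17/400) = 993/1250 ≈ 0.794400
step 8 [4y] zero: DF = P = 63/80 ≈ 0.787500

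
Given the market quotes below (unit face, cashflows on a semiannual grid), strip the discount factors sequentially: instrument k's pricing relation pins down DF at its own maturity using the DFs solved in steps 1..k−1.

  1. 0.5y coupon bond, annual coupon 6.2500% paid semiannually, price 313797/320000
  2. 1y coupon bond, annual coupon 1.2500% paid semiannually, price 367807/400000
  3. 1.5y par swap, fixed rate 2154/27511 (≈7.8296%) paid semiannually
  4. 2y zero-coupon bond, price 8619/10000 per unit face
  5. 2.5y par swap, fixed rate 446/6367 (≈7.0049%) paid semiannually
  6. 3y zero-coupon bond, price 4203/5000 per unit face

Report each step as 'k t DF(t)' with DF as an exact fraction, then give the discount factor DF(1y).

step 1 [0.5y] bond c/2=1/32: DF=(313797/320000 − 1/32·(0))/(1+1/32) = 9509/10000 ≈ 0.950900
step 2 [1y] bond c/2=1/160: DF=(367807/400000 − 1/160·(0.950900))/(1+1/160) = 9079/10000 ≈ 0.907900
step 3 [1.5y] swap r/2=1077/27511: DF=(1 − 1077/27511·(0.950900+0.907900))/(1+1077/27511) = 8923/10000 ≈ 0.892300
step 4 [2y] zero: DF = P = 8619/10000 ≈ 0.861900
step 5 [2.5y] swap r/2=223/6367: DF=(1 − 223/6367·(0.950900+0.907900+0.892300+0.861900))/(1+223/6367) = 8439/10000 ≈ 0.843900
step 6 [3y] zero: DF = P = 4203/5000 ≈ 0.840600

1 1/2 9509/10000
2 1 9079/10000
3 3/2 8923/10000
4 2 8619/10000
5 5/2 8439/10000
6 3 4203/5000
DF(1y) = 9079/10000 ≈ 0.907900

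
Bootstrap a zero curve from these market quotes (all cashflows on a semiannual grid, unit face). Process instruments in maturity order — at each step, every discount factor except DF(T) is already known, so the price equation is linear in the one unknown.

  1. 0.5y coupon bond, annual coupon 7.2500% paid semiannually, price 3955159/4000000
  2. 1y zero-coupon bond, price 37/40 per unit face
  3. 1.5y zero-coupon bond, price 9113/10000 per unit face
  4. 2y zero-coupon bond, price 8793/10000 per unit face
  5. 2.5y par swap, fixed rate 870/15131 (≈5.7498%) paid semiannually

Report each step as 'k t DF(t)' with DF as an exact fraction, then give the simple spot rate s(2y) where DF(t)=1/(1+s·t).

step 1 [0.5y] bond c/2=29/800: DF=(3955159/4000000 − 29/800·(0))/(1+29/800) = 4771/5000 ≈ 0.954200
step 2 [1y] zero: DF = P = 37/40 ≈ 0.925000
step 3 [1.5y] zero: DF = P = 9113/10000 ≈ 0.911300
step 4 [2y] zero: DF = P = 8793/10000 ≈ 0.879300
step 5 [2.5y] swap r/2=435/15131: DF=(1 − 435/15131·(0.954200+0.925000+0.911300+0.879300))/(1+435/15131) = 1739/2000 ≈ 0.869500

1 1/2 4771/5000
2 1 37/40
3 3/2 9113/10000
4 2 8793/10000
5 5/2 1739/2000
s(2y) = (1/(8793/10000) − 1)/(2) = 1207/17586 ≈ 6.8634%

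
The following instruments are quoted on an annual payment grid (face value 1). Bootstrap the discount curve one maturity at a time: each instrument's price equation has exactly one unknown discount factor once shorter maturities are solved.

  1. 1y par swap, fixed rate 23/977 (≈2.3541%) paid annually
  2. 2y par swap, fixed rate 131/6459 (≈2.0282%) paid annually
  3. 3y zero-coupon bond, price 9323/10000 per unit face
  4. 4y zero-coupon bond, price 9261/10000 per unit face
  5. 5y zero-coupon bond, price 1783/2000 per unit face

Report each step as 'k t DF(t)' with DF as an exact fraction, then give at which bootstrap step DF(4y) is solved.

step 1 [1y] swap r/1=23/977: DF=(1 − 23/977·(0))/(1+23/977) = 977/1000 ≈ 0.977000
step 2 [2y] swap r/1=131/6459: DF=(1 − 131/6459·(0.977000))/(1+131/6459) = 9607/10000 ≈ 0.960700
step 3 [3y] zero: DF = P = 9323/10000 ≈ 0.932300
step 4 [4y] zero: DF = P = 9261/10000 ≈ 0.926100
step 5 [5y] zero: DF = P = 1783/2000 ≈ 0.891500

1 1 977/1000
2 2 9607/10000
3 3 9323/10000
4 4 9261/10000
5 5 1783/2000
DF(4y) is solved at step 4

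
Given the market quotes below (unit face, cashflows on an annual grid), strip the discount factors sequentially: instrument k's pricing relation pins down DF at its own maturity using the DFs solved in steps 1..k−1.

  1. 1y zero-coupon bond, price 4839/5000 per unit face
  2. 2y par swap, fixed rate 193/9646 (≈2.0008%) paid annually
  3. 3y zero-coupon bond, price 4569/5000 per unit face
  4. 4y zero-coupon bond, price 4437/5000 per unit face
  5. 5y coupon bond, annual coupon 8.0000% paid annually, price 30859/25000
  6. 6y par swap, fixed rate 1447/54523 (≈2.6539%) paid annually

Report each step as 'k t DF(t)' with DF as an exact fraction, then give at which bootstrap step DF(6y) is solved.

step 1 [1y] zero: DF = P = 4839/5000 ≈ 0.967800
step 2 [2y] swap r/1=193/9646: DF=(1 − 193/9646·(0.967800))/(1+193/9646) = 4807/5000 ≈ 0.961400
step 3 [3y] zero: DF = P = 4569/5000 ≈ 0.913800
step 4 [4y] zero: DF = P = 4437/5000 ≈ 0.887400
step 5 [5y] bond c/1=2/25: DF=(30859/25000 − 2/25·(0.967800+0.961400+0.913800+0.887400))/(1+2/25) = 4333/5000 ≈ 0.866600
step 6 [6y] swap r/1=1447/54523: DF=(1 − 1447/54523·(0.967800+0.961400+0.913800+0.887400+0.866600))/(1+1447/54523) = 8553/10000 ≈ 0.855300

1 1 4839/5000
2 2 4807/5000
3 3 4569/5000
4 4 4437/5000
5 5 4333/5000
6 6 8553/10000
DF(6y) is solved at step 6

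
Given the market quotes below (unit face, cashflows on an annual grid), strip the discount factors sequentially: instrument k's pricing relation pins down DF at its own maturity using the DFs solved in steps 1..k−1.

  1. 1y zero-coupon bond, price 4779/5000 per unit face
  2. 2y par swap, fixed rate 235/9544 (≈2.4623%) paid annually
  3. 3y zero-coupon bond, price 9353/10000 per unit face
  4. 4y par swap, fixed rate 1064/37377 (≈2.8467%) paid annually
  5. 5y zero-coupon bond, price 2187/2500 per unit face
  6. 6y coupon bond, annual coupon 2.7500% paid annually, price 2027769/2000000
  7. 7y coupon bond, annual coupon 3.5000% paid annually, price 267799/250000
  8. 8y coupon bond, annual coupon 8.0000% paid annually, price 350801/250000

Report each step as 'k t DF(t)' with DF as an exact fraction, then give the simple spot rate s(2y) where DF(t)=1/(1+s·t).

step 1 [1y] zero: DF = P = 4779/5000 ≈ 0.955800
step 2 [2y] swap r/1=235/9544: DF=(1 − 235/9544·(0.955800))/(1+235/9544) = 953/1000 ≈ 0.953000
step 3 [3y] zero: DF = P = 9353/10000 ≈ 0.935300
step 4 [4y] swap r/1=1064/37377: DF=(1 − 1064/37377·(0.955800+0.953000+0.935300))/(1+1064/37377) = 1117/1250 ≈ 0.893600
step 5 [5y] zero: DF = P = 2187/2500 ≈ 0.874800
step 6 [6y] bond c/1=11/400: DF=(2027769/2000000 − 11/400·(0.955800+0.953000+0.935300+0.893600+0.874800))/(1+11/400) = 8633/10000 ≈ 0.863300
step 7 [7y] bond c/1=7/200: DF=(267799/250000 − 7/200·(0.955800+0.953000+0.935300+0.893600+0.874800+0.863300))/(1+7/200) = 4249/5000 ≈ 0.849800
step 8 [8y] bond c/1=2/25: DF=(350801/250000 − 2/25·(0.955800+0.953000+0.935300+0.893600+0.874800+0.863300+0.849800))/(1+2/25) = 8307/10000 ≈ 0.830700

1 1 4779/5000
2 2 953/1000
3 3 9353/10000
4 4 1117/1250
5 5 2187/2500
6 6 8633/10000
7 7 4249/5000
8 8 8307/10000
s(2y) = (1/(953/1000) − 1)/(2) = 47/1906 ≈ 2.4659%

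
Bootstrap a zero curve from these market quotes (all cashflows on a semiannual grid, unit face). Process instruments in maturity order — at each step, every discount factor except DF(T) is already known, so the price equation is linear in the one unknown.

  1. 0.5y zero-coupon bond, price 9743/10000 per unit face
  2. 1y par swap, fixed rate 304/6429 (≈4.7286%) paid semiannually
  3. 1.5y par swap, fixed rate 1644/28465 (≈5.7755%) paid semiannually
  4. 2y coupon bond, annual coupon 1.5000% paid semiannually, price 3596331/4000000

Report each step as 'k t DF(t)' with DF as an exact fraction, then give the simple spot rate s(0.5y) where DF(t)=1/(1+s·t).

step 1 [0.5y] zero: DF = P = 9743/10000 ≈ 0.974300
step 2 [1y] swap r/2=152/6429: DF=(1 − 152/6429·(0.974300))/(1+152/6429) = 1193/1250 ≈ 0.954400
step 3 [1.5y] swap r/2=822/28465: DF=(1 − 822/28465·(0.974300+0.954400))/(1+822/28465) = 4589/5000 ≈ 0.917800
step 4 [2y] bond c/2=3/400: DF=(3596331/4000000 − 3/400·(0.974300+0.954400+0.917800))/(1+3/400) = 1089/1250 ≈ 0.871200

1 1/2 9743/10000
2 1 1193/1250
3 3/2 4589/5000
4 2 1089/1250
s(0.5y) = (1/(9743/10000) − 1)/(1/2) = 514/9743 ≈ 5.2756%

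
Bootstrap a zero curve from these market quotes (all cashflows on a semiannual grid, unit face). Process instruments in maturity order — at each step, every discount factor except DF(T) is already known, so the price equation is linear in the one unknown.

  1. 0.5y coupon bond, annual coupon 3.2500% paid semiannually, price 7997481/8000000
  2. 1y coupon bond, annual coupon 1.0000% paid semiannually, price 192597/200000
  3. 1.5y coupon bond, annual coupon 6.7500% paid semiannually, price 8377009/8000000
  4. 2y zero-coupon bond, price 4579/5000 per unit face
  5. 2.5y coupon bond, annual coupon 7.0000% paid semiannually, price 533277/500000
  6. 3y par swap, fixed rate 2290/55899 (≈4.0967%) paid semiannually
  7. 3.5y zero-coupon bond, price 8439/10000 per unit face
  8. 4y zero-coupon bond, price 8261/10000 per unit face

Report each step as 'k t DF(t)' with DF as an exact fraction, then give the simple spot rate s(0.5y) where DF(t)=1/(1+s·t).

1 1/2 9837/10000
2 1 9533/10000
3 3/2 9497/10000
4 2 4579/5000
5 5/2 9019/10000
6 3 1771/2000
7 7/2 8439/10000
8 4 8261/10000
s(0.5y) = (1/(9837/10000) − 1)/(1/2) = 326/9837 ≈ 3.3140%

step 1 [0.5y] bond c/2=13/800: DF=(7997481/8000000 − 13/800·(0))/(1+13/800) = 9837/10000 ≈ 0.983700
step 2 [1y] bond c/2=1/200: DF=(192597/200000 − 1/200·(0.983700))/(1+1/200) = 9533/10000 ≈ 0.953300
step 3 [1.5y] bond c/2=27/800: DF=(8377009/8000000 − 27/800·(0.983700+0.953300))/(1+27/800) = 9497/10000 ≈ 0.949700
step 4 [2y] zero: DF = P = 4579/5000 ≈ 0.915800
step 5 [2.5y] bond c/2=7/200: DF=(533277/500000 − 7/200·(0.983700+0.953300+0.949700+0.915800))/(1+7/200) = 9019/10000 ≈ 0.901900
step 6 [3y] swap r/2=1145/55899: DF=(1 − 1145/55899·(0.983700+0.953300+0.949700+0.915800+0.901900))/(1+1145/55899) = 1771/2000 ≈ 0.885500
step 7 [3.5y] zero: DF = P = 8439/10000 ≈ 0.843900
step 8 [4y] zero: DF = P = 8261/10000 ≈ 0.826100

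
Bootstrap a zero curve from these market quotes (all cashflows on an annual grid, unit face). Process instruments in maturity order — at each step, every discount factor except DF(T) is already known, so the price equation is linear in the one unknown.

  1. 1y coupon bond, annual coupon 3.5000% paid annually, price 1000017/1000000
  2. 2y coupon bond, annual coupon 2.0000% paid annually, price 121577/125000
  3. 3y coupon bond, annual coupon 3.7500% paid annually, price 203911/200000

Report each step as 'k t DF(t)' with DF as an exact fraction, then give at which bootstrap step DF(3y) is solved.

step 1 [1y] bond c/1=7/200: DF=(1000017/1000000 − 7/200·(0))/(1+7/200) = 4831/5000 ≈ 0.966200
step 2 [2y] bond c/1=1/50: DF=(121577/125000 − 1/50·(0.966200))/(1+1/50) = 4673/5000 ≈ 0.934600
step 3 [3y] bond c/1=3/80: DF=(203911/200000 − 3/80·(0.966200+0.934600))/(1+3/80) = 457/500 ≈ 0.914000

1 1 4831/5000
2 2 4673/5000
3 3 457/500
DF(3y) is solved at step 3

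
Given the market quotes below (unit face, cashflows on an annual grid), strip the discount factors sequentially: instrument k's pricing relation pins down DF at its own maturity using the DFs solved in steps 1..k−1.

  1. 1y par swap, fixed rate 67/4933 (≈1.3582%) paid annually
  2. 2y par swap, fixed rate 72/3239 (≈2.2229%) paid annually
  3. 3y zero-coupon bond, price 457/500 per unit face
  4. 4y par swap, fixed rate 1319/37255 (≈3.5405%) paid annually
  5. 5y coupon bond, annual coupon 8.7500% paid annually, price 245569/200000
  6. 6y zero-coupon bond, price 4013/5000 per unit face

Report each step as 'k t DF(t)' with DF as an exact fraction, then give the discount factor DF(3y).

1 1 4933/5000
2 2 598/625
3 3 457/500
4 4 8681/10000
5 5 8293/10000
6 6 4013/5000
DF(3y) = 457/500 ≈ 0.914000

step 1 [1y] swap r/1=67/4933: DF=(1 − 67/4933·(0))/(1+67/4933) = 4933/5000 ≈ 0.986600
step 2 [2y] swap r/1=72/3239: DF=(1 − 72/3239·(0.986600))/(1+72/3239) = 598/625 ≈ 0.956800
step 3 [3y] zero: DF = P = 457/500 ≈ 0.914000
step 4 [4y] swap r/1=1319/37255: DF=(1 − 1319/37255·(0.986600+0.956800+0.914000))/(1+1319/37255) = 8681/10000 ≈ 0.868100
step 5 [5y] bond c/1=7/80: DF=(245569/200000 − 7/80·(0.986600+0.956800+0.914000+0.868100))/(1+7/80) = 8293/10000 ≈ 0.829300
step 6 [6y] zero: DF = P = 4013/5000 ≈ 0.802600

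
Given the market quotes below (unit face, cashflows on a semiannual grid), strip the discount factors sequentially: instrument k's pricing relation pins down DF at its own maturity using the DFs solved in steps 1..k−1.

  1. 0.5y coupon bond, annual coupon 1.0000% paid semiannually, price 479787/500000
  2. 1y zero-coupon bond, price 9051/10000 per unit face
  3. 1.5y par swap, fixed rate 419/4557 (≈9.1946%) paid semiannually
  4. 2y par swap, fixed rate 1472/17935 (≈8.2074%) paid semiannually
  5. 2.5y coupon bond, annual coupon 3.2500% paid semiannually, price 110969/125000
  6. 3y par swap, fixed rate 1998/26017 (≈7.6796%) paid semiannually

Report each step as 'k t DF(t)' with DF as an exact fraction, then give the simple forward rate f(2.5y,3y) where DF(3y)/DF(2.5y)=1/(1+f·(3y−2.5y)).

1 1/2 2387/2500
2 1 9051/10000
3 3/2 8743/10000
4 2 533/625
5 5/2 4081/5000
6 3 4001/5000
f(2.5y,3y) = ((4081/5000)/(4001/5000) − 1)/(1/2) = 160/4001 ≈ 3.9990%

step 1 [0.5y] bond c/2=1/200: DF=(479787/500000 − 1/200·(0))/(1+1/200) = 2387/2500 ≈ 0.954800
step 2 [1y] zero: DF = P = 9051/10000 ≈ 0.905100
step 3 [1.5y] swap r/2=419/9114: DF=(1 − 419/9114·(0.954800+0.905100))/(1+419/9114) = 8743/10000 ≈ 0.874300
step 4 [2y] swap r/2=736/17935: DF=(1 − 736/17935·(0.954800+0.905100+0.874300))/(1+736/17935) = 533/625 ≈ 0.852800
step 5 [2.5y] bond c/2=13/800: DF=(110969/125000 − 13/800·(0.954800+0.905100+0.874300+0.852800))/(1+13/800) = 4081/5000 ≈ 0.816200
step 6 [3y] swap r/2=999/26017: DF=(1 − 999/26017·(0.954800+0.905100+0.874300+0.852800+0.816200))/(1+999/26017) = 4001/5000 ≈ 0.800200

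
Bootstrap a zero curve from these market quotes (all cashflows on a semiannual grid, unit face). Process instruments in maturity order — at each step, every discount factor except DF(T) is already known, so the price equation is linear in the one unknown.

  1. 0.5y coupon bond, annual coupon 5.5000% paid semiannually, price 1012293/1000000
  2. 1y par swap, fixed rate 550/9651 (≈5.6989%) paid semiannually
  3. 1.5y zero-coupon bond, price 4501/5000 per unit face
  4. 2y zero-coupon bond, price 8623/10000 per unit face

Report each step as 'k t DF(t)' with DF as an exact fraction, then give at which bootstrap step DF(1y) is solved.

step 1 [0.5y] bond c/2=11/400: DF=(1012293/1000000 − 11/400·(0))/(1+11/400) = 2463/2500 ≈ 0.985200
step 2 [1y] swap r/2=275/9651: DF=(1 − 275/9651·(0.985200))/(1+275/9651) = 189/200 ≈ 0.945000
step 3 [1.5y] zero: DF = P = 4501/5000 ≈ 0.900200
step 4 [2y] zero: DF = P = 8623/10000 ≈ 0.862300

1 1/2 2463/2500
2 1 189/200
3 3/2 4501/5000
4 2 8623/10000
DF(1y) is solved at step 2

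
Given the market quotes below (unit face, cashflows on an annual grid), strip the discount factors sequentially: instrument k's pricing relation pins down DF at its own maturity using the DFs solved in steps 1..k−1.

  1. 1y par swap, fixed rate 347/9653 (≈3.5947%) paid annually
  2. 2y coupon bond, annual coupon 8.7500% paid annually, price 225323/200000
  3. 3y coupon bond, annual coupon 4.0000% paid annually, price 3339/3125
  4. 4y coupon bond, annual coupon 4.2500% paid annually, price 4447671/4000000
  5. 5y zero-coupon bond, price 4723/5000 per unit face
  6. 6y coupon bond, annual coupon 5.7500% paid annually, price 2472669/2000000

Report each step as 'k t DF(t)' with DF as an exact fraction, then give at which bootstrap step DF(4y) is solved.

1 1 9653/10000
2 2 9583/10000
3 3 4767/5000
4 4 9493/10000
5 5 4723/5000
6 6 9097/10000
DF(4y) is solved at step 4

step 1 [1y] swap r/1=347/9653: DF=(1 − 347/9653·(0))/(1+347/9653) = 9653/10000 ≈ 0.965300
step 2 [2y] bond c/1=7/80: DF=(225323/200000 − 7/80·(0.965300))/(1+7/80) = 9583/10000 ≈ 0.958300
step 3 [3y] bond c/1=1/25: DF=(3339/3125 − 1/25·(0.965300+0.958300))/(1+1/25) = 4767/5000 ≈ 0.953400
step 4 [4y] bond c/1=17/400: DF=(4447671/4000000 − 17/400·(0.965300+0.958300+0.953400))/(1+17/400) = 9493/10000 ≈ 0.949300
step 5 [5y] zero: DF = P = 4723/5000 ≈ 0.944600
step 6 [6y] bond c/1=23/400: DF=(2472669/2000000 − 23/400·(0.965300+0.958300+0.953400+0.949300+0.944600))/(1+23/400) = 9097/10000 ≈ 0.909700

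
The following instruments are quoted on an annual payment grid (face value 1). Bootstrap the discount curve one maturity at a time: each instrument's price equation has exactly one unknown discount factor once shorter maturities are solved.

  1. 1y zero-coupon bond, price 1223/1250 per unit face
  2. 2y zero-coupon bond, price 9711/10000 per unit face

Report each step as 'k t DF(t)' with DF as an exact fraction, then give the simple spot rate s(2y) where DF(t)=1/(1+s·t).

1 1 1223/1250
2 2 9711/10000
s(2y) = (1/(9711/10000) − 1)/(2) = 289/19422 ≈ 1.4880%

step 1 [1y] zero: DF = P = 1223/1250 ≈ 0.978400
step 2 [2y] zero: DF = P = 9711/10000 ≈ 0.971100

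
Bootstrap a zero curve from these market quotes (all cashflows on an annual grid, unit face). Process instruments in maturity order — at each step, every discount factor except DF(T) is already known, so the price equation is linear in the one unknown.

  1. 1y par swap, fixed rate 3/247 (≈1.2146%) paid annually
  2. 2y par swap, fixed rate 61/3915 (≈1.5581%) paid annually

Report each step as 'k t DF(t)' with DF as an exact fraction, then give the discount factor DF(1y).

1 1 247/250
2 2 1939/2000
DF(1y) = 247/250 ≈ 0.988000

step 1 [1y] swap r/1=3/247: DF=(1 − 3/247·(0))/(1+3/247) = 247/250 ≈ 0.988000
step 2 [2y] swap r/1=61/3915: DF=(1 − 61/3915·(0.988000))/(1+61/3915) = 1939/2000 ≈ 0.969500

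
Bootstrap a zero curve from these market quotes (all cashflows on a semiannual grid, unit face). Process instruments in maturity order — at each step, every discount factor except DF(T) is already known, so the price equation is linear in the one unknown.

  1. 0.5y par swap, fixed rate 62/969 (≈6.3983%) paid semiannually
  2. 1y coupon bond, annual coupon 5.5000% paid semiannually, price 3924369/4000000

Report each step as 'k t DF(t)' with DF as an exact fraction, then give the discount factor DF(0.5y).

1 1/2 969/1000
2 1 9289/10000
DF(0.5y) = 969/1000 ≈ 0.969000

step 1 [0.5y] swap r/2=31/969: DF=(1 − 31/969·(0))/(1+31/969) = 969/1000 ≈ 0.969000
step 2 [1y] bond c/2=11/400: DF=(3924369/4000000 − 11/400·(0.969000))/(1+11/400) = 9289/10000 ≈ 0.928900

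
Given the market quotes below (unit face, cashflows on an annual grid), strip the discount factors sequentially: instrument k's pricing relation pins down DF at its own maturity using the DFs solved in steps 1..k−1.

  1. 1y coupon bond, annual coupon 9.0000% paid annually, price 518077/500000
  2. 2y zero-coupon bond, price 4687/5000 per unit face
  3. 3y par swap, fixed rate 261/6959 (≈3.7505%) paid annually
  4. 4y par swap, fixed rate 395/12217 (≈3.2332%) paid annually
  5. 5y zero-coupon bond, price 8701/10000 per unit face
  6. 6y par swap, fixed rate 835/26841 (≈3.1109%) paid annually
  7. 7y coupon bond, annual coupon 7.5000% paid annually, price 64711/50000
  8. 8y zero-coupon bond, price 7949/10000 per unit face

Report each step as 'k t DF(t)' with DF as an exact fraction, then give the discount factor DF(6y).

1 1 4753/5000
2 2 4687/5000
3 3 2239/2500
4 4 1763/2000
5 5 8701/10000
6 6 833/1000
7 7 4147/5000
8 8 7949/10000
DF(6y) = 833/1000 ≈ 0.833000

step 1 [1y] bond c/1=9/100: DF=(518077/500000 − 9/100·(0))/(1+9/100) = 4753/5000 ≈ 0.950600
step 2 [2y] zero: DF = P = 4687/5000 ≈ 0.937400
step 3 [3y] swap r/1=261/6959: DF=(1 − 261/6959·(0.950600+0.937400))/(1+261/6959) = 2239/2500 ≈ 0.895600
step 4 [4y] swap r/1=395/12217: DF=(1 − 395/12217·(0.950600+0.937400+0.895600))/(1+395/12217) = 1763/2000 ≈ 0.881500
step 5 [5y] zero: DF = P = 8701/10000 ≈ 0.870100
step 6 [6y] swap r/1=835/26841: DF=(1 − 835/26841·(0.950600+0.937400+0.895600+0.881500+0.870100))/(1+835/26841) = 833/1000 ≈ 0.833000
step 7 [7y] bond c/1=3/40: DF=(64711/50000 − 3/40·(0.950600+0.937400+0.895600+0.881500+0.870100+0.833000))/(1+3/40) = 4147/5000 ≈ 0.829400
step 8 [8y] zero: DF = P = 7949/10000 ≈ 0.794900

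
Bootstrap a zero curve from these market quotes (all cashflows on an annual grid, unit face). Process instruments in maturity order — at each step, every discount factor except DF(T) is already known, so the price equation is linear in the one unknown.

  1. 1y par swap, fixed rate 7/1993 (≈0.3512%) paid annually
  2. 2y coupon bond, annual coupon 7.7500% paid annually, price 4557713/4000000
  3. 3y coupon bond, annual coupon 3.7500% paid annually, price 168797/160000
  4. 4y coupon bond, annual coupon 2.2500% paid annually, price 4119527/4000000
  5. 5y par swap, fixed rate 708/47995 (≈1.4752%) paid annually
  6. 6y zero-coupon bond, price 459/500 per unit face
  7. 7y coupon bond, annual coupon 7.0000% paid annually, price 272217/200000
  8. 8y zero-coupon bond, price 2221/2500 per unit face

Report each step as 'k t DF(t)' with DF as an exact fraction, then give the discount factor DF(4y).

step 1 [1y] swap r/1=7/1993: DF=(1 − 7/1993·(0))/(1+7/1993) = 1993/2000 ≈ 0.996500
step 2 [2y] bond c/1=31/400: DF=(4557713/4000000 − 31/400·(0.996500))/(1+31/400) = 4929/5000 ≈ 0.985800
step 3 [3y] bond c/1=3/80: DF=(168797/160000 − 3/80·(0.996500+0.985800))/(1+3/80) = 2363/2500 ≈ 0.945200
step 4 [4y] bond c/1=9/400: DF=(4119527/4000000 − 9/400·(0.996500+0.985800+0.945200))/(1+9/400) = 2357/2500 ≈ 0.942800
step 5 [5y] swap r/1=708/47995: DF=(1 − 708/47995·(0.996500+0.985800+0.945200+0.942800))/(1+708/47995) = 2323/2500 ≈ 0.929200
step 6 [6y] zero: DF = P = 459/500 ≈ 0.918000
step 7 [7y] bond c/1=7/100: DF=(272217/200000 − 7/100·(0.996500+0.985800+0.945200+0.942800+0.929200+0.918000))/(1+7/100) = 449/500 ≈ 0.898000
step 8 [8y] zero: DF = P = 2221/2500 ≈ 0.888400

1 1 1993/2000
2 2 4929/5000
3 3 2363/2500
4 4 2357/2500
5 5 2323/2500
6 6 459/500
7 7 449/500
8 8 2221/2500
DF(4y) = 2357/2500 ≈ 0.942800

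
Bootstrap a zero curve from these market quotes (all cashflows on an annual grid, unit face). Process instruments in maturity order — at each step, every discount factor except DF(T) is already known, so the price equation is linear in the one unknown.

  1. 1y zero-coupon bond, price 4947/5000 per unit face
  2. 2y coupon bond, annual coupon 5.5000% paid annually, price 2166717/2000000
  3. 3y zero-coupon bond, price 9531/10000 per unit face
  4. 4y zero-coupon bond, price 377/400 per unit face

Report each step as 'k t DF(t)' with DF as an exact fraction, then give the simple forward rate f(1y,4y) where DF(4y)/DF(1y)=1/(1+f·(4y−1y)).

1 1 4947/5000
2 2 9753/10000
3 3 9531/10000
4 4 377/400
f(1y,4y) = ((4947/5000)/(377/400) − 1)/(3) = 469/28275 ≈ 1.6587%

step 1 [1y] zero: DF = P = 4947/5000 ≈ 0.989400
step 2 [2y] bond c/1=11/200: DF=(2166717/2000000 − 11/200·(0.989400))/(1+11/200) = 9753/10000 ≈ 0.975300
step 3 [3y] zero: DF = P = 9531/10000 ≈ 0.953100
step 4 [4y] zero: DF = P = 377/400 ≈ 0.942500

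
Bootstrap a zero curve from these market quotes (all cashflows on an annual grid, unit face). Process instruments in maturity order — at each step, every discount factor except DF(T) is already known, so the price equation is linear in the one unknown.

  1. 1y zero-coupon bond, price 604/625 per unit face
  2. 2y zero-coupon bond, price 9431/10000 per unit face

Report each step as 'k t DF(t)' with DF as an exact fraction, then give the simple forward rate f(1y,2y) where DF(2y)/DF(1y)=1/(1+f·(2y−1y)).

step 1 [1y] zero: DF = P = 604/625 ≈ 0.966400
step 2 [2y] zero: DF = P = 9431/10000 ≈ 0.943100

1 1 604/625
2 2 9431/10000
f(1y,2y) = ((604/625)/(9431/10000) − 1)/(1) = 233/9431 ≈ 2.4706%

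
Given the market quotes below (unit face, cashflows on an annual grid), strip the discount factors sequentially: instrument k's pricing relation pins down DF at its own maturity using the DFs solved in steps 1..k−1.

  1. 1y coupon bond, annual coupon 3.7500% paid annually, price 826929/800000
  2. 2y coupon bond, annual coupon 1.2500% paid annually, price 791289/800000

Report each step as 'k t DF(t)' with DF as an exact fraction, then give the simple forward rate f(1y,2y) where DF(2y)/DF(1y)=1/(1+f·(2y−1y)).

step 1 [1y] bond c/1=3/80: DF=(826929/800000 − 3/80·(0))/(1+3/80) = 9963/10000 ≈ 0.996300
step 2 [2y] bond c/1=1/80: DF=(791289/800000 − 1/80·(0.996300))/(1+1/80) = 4823/5000 ≈ 0.964600

1 1 9963/10000
2 2 4823/5000
f(1y,2y) = ((9963/10000)/(4823/5000) − 1)/(1) = 317/9646 ≈ 3.2863%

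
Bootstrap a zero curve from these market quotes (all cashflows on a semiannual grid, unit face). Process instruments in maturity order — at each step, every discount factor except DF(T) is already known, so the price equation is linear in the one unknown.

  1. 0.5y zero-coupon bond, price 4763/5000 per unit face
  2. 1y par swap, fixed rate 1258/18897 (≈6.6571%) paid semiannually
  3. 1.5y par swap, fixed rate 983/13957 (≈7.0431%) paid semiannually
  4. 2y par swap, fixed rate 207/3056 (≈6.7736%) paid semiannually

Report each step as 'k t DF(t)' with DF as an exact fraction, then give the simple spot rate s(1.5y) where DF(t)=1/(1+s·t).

1 1/2 4763/5000
2 1 9371/10000
3 3/2 9017/10000
4 2 4379/5000
s(1.5y) = (1/(9017/10000) − 1)/(3/2) = 1966/27051 ≈ 7.2678%

step 1 [0.5y] zero: DF = P = 4763/5000 ≈ 0.952600
step 2 [1y] swap r/2=629/18897: DF=(1 − 629/18897·(0.952600))/(1+629/18897) = 9371/10000 ≈ 0.937100
step 3 [1.5y] swap r/2=983/27914: DF=(1 − 983/27914·(0.952600+0.937100))/(1+983/27914) = 9017/10000 ≈ 0.901700
step 4 [2y] swap r/2=207/6112: DF=(1 − 207/6112·(0.952600+0.937100+0.901700))/(1+207/6112) = 4379/5000 ≈ 0.875800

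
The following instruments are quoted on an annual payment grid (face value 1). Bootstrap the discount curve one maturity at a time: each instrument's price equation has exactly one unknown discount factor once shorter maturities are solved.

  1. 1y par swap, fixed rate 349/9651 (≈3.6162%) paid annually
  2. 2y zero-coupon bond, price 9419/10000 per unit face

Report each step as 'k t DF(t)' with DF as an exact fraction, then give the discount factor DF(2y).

1 1 9651/10000
2 2 9419/10000
DF(2y) = 9419/10000 ≈ 0.941900

step 1 [1y] swap r/1=349/9651: DF=(1 − 349/9651·(0))/(1+349/9651) = 9651/10000 ≈ 0.965100
step 2 [2y] zero: DF = P = 9419/10000 ≈ 0.941900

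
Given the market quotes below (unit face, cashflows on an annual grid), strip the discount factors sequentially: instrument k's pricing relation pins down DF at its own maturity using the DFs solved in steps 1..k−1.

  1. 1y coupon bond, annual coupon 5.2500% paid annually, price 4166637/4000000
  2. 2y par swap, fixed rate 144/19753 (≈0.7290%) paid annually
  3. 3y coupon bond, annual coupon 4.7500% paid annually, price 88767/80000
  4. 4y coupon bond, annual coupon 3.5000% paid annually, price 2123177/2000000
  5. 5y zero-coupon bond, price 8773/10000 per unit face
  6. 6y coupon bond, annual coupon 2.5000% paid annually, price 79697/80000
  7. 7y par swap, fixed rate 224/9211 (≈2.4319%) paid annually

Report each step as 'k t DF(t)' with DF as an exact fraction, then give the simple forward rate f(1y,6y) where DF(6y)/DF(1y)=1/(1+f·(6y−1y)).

1 1 9897/10000
2 2 616/625
3 3 9697/10000
4 4 9261/10000
5 5 8773/10000
6 6 8561/10000
7 7 527/625
f(1y,6y) = ((9897/10000)/(8561/10000) − 1)/(5) = 1336/42805 ≈ 3.1211%

step 1 [1y] bond c/1=21/400: DF=(4166637/4000000 − 21/400·(0))/(1+21/400) = 9897/10000 ≈ 0.989700
step 2 [2y] swap r/1=144/19753: DF=(1 − 144/19753·(0.989700))/(1+144/19753) = 616/625 ≈ 0.985600
step 3 [3y] bond c/1=19/400: DF=(88767/80000 − 19/400·(0.989700+0.985600))/(1+19/400) = 9697/10000 ≈ 0.969700
step 4 [4y] bond c/1=7/200: DF=(2123177/2000000 − 7/200·(0.989700+0.985600+0.969700))/(1+7/200) = 9261/10000 ≈ 0.926100
step 5 [5y] zero: DF = P = 8773/10000 ≈ 0.877300
step 6 [6y] bond c/1=1/40: DF=(79697/80000 − 1/40·(0.989700+0.985600+0.969700+0.926100+0.877300))/(1+1/40) = 8561/10000 ≈ 0.856100
step 7 [7y] swap r/1=224/9211: DF=(1 − 224/9211·(0.989700+0.985600+0.969700+0.926100+0.877300+0.856100))/(1+224/9211) = 527/625 ≈ 0.843200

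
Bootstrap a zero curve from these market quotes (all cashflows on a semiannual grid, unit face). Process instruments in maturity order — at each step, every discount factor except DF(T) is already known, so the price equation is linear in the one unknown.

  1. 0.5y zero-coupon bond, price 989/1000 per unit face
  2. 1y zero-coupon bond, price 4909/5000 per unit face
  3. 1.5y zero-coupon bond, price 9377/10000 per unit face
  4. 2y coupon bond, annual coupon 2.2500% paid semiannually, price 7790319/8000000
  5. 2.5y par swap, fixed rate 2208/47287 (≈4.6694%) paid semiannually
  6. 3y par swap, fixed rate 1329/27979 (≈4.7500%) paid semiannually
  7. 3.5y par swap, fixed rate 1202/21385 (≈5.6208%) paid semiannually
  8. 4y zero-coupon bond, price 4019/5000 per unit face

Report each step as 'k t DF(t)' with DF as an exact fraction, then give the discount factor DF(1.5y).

step 1 [0.5y] zero: DF = P = 989/1000 ≈ 0.989000
step 2 [1y] zero: DF = P = 4909/5000 ≈ 0.981800
step 3 [1.5y] zero: DF = P = 9377/10000 ≈ 0.937700
step 4 [2y] bond c/2=9/800: DF=(7790319/8000000 − 9/800·(0.989000+0.981800+0.937700))/(1+9/800) = 4653/5000 ≈ 0.930600
step 5 [2.5y] swap r/2=1104/47287: DF=(1 − 1104/47287·(0.989000+0.981800+0.937700+0.930600))/(1+1104/47287) = 556/625 ≈ 0.889600
step 6 [3y] swap r/2=1329/55958: DF=(1 − 1329/55958·(0.989000+0.981800+0.937700+0.930600+0.889600))/(1+1329/55958) = 8671/10000 ≈ 0.867100
step 7 [3.5y] swap r/2=601/21385: DF=(1 − 601/21385·(0.989000+0.981800+0.937700+0.930600+0.889600+0.867100))/(1+601/21385) = 8197/10000 ≈ 0.819700
step 8 [4y] zero: DF = P = 4019/5000 ≈ 0.803800

1 1/2 989/1000
2 1 4909/5000
3 3/2 9377/10000
4 2 4653/5000
5 5/2 556/625
6 3 8671/10000
7 7/2 8197/10000
8 4 4019/5000
DF(1.5y) = 9377/10000 ≈ 0.937700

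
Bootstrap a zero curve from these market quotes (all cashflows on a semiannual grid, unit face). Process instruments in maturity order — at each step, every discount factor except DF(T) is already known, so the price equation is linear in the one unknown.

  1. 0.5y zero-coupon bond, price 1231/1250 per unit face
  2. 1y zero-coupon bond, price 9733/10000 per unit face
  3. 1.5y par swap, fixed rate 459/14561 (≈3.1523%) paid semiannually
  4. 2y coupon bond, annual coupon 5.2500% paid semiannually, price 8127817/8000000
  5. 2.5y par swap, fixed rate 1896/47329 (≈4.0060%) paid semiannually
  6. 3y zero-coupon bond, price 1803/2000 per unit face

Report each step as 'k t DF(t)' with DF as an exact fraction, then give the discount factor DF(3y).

1 1/2 1231/1250
2 1 9733/10000
3 3/2 9541/10000
4 2 1831/2000
5 5/2 2263/2500
6 3 1803/2000
DF(3y) = 1803/2000 ≈ 0.901500

step 1 [0.5y] zero: DF = P = 1231/1250 ≈ 0.984800
step 2 [1y] zero: DF = P = 9733/10000 ≈ 0.973300
step 3 [1.5y] swap r/2=459/29122: DF=(1 − 459/29122·(0.984800+0.973300))/(1+459/29122) = 9541/10000 ≈ 0.954100
step 4 [2y] bond c/2=21/800: DF=(8127817/8000000 − 21/800·(0.984800+0.973300+0.954100))/(1+21/800) = 1831/2000 ≈ 0.915500
step 5 [2.5y] swap r/2=948/47329: DF=(1 − 948/47329·(0.984800+0.973300+0.954100+0.915500))/(1+948/47329) = 2263/2500 ≈ 0.905200
step 6 [3y] zero: DF = P = 1803/2000 ≈ 0.901500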